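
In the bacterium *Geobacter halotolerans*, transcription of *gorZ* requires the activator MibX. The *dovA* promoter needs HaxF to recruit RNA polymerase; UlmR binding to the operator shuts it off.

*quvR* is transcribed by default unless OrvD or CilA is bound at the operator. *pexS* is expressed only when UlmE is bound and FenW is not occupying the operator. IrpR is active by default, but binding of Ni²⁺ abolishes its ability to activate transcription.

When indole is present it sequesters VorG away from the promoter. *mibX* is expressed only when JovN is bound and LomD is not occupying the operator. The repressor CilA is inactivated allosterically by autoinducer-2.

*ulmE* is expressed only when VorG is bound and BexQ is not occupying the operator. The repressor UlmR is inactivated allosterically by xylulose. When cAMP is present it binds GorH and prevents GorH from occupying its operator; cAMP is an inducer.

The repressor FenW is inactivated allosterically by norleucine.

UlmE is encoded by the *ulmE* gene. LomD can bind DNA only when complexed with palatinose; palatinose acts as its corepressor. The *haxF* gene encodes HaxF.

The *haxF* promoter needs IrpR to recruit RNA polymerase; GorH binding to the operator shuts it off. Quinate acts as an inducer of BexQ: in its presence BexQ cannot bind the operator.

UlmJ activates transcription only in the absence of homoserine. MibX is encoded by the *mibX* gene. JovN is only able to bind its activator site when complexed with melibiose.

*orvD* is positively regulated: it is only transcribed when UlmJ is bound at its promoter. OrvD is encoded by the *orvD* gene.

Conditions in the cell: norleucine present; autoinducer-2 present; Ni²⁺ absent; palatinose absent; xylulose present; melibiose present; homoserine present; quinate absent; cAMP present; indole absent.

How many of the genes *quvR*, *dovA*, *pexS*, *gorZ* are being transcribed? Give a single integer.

3

Homoserine is present, so UlmJ is inactive.
Required activator UlmJ is absent, so *orvD* is not transcribed.
So OrvD is not produced.
Autoinducer-2 is present, so CilA is inactive.
With no repressor bound, *quvR* is transcribed.
→ *quvR* is ON.
Xylulose is present, so UlmR is inactive.
cAMP is present, so GorH is inactive.
Ni²⁺ is absent, so IrpR is active.
No repressor is bound and IrpR is active, so *haxF* is transcribed.
So HaxF is produced and active.
No repressor is bound and HaxF is active, so *dovA* is transcribed.
→ *dovA* is ON.
Norleucine is present, so FenW is inactive.
Indole is absent, so VorG is active.
Quinate is absent, so BexQ is active.
With repressor BexQ bound, *ulmE* is not transcribed.
So UlmE is not produced.
Required activator UlmE is absent, so *pexS* is not transcribed.
→ *pexS* is OFF.
Palatinose is absent, so LomD is inactive.
Melibiose is present, so JovN is active.
No repressor is bound and JovN is active, so *mibX* is transcribed.
So MibX is produced and active.
No repressor is bound and MibX is active, so *gorZ* is transcribed.
→ *gorZ* is ON.
3 of the 4 genes are transcribed.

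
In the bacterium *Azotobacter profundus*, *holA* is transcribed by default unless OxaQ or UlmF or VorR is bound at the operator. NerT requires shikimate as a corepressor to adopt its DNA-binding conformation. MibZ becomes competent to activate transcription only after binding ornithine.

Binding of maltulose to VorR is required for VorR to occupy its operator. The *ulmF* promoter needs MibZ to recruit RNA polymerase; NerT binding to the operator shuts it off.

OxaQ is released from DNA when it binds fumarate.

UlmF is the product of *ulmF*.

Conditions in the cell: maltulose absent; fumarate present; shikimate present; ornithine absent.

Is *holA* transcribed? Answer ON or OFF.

ON

Fumarate is present, so OxaQ is inactive.
Shikimate is present, so NerT is active.
Ornithine is absent, so MibZ is inactive.
With repressor NerT bound, *ulmF* is not transcribed.
So UlmF is not produced.
Maltulose is absent, so VorR is inactive.
With no repressor bound, *holA* is transcribed.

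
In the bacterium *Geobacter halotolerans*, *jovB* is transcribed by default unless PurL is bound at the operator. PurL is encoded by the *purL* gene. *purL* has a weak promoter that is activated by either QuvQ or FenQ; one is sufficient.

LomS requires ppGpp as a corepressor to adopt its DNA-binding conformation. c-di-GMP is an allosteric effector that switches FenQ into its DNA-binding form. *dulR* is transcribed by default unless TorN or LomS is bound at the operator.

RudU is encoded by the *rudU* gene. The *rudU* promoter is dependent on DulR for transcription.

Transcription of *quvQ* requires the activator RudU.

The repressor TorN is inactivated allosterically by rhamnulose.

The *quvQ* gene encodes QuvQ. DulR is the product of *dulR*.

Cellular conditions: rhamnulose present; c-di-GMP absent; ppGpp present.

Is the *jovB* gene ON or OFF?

Rhamnulose is present, so TorN is inactive.
ppGpp is present, so LomS is active.
With repressor LomS bound, *dulR* is not transcribed.
So DulR is not produced.
Required activator DulR is absent, so *rudU* is not transcribed.
So RudU is not produced.
Required activator RudU is absent, so *quvQ* is not transcribed.
So QuvQ is not produced.
c-di-GMP is absent, so FenQ is inactive.
No activator is available at the *purL* promoter, so *purL* is not transcribed.
So PurL is not produced.
With no repressor bound, *jovB* is transcribed.

ON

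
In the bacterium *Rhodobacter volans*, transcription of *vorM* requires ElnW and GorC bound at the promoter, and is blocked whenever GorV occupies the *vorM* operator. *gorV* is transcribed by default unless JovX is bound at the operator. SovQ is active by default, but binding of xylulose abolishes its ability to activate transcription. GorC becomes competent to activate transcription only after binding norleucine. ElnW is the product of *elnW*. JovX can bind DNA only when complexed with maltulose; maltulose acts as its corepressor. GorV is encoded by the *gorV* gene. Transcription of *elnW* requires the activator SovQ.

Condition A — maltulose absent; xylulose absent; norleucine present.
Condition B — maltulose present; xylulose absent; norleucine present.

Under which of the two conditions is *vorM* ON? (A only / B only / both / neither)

B only

Condition A:
Maltulose is absent, so JovX is inactive.
With no repressor bound, *gorV* is transcribed.
So GorV is produced and active.
Xylulose is absent, so SovQ is active.
No repressor is bound and SovQ is active, so *elnW* is transcribed.
So ElnW is produced and active.
Norleucine is present, so GorC is active.
With repressor GorV bound, *vorM* is not transcribed.
→ *vorM* is OFF in A.
Condition B:
Maltulose is present, so JovX is active.
With repressor JovX bound, *gorV* is not transcribed.
So GorV is not produced.
Xylulose is absent, so SovQ is active.
No repressor is bound and SovQ is active, so *elnW* is transcribed.
So ElnW is produced and active.
Norleucine is present, so GorC is active.
No repressor is bound and ElnW and GorC are active, so *vorM* is transcribed.
→ *vorM* is ON in B.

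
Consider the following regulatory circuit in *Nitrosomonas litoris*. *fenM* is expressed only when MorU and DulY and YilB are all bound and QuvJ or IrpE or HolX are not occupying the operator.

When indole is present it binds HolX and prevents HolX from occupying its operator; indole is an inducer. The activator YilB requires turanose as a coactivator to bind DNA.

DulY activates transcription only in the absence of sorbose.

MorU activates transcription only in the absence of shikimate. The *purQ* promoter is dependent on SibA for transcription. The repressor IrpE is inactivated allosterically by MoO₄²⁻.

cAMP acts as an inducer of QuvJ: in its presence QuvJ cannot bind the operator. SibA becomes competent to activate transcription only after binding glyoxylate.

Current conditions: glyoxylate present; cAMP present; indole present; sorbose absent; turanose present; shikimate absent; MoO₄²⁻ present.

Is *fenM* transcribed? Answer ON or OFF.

cAMP is present, so QuvJ is inactive.
MoO₄²⁻ is present, so IrpE is inactive.
Shikimate is absent, so MorU is active.
Sorbose is absent, so DulY is active.
Turanose is present, so YilB is active.
Indole is present, so HolX is inactive.
No repressor is bound and MorU and DulY and YilB are active, so *fenM* is transcribed.

ON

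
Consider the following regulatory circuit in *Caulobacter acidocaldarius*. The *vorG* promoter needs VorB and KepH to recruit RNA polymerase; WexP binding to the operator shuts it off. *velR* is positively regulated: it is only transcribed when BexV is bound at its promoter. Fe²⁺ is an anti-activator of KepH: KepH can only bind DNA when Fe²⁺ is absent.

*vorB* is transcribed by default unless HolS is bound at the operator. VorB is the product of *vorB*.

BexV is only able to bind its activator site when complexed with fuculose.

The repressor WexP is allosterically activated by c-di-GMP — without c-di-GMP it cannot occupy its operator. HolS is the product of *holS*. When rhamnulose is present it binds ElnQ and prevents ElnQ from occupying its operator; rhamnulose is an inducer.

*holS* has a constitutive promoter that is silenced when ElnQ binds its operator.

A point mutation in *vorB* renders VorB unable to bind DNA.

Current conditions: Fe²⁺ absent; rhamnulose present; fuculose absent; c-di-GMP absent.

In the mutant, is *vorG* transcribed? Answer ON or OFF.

c-di-GMP is absent, so WexP is inactive.
VorB is non-functional in this strain, so it has no effect.
Fe²⁺ is absent, so KepH is active.
Required activator VorB is absent, so *vorG* is not transcribed.

OFF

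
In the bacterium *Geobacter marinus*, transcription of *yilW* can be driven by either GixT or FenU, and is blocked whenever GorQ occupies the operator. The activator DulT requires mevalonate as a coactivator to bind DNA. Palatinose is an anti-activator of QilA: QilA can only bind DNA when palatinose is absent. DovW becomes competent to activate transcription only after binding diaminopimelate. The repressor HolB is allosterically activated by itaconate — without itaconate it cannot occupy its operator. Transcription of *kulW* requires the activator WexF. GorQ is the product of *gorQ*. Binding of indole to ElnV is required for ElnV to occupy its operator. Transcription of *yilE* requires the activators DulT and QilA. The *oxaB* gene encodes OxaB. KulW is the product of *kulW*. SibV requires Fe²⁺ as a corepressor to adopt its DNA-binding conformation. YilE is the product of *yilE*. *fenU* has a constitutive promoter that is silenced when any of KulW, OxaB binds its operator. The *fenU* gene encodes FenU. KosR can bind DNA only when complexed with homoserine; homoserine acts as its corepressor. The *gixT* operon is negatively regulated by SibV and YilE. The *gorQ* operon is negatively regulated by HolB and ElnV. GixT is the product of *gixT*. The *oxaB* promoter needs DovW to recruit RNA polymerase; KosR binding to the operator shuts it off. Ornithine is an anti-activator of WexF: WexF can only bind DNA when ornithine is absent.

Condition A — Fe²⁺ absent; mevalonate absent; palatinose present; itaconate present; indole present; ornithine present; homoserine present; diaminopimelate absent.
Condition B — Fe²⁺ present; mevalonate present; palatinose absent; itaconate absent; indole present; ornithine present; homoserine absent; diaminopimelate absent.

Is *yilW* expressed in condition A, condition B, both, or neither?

Condition A:
Fe²⁺ is absent, so SibV is inactive.
Mevalonate is absent, so DulT is inactive.
Palatinose is present, so QilA is inactive.
Required activator DulT is absent, so *yilE* is not transcribed.
So YilE is not produced.
With no repressor bound, *gixT* is transcribed.
So GixT is produced and active.
Itaconate is present, so HolB is active.
Indole is present, so ElnV is active.
With repressor HolB bound, *gorQ* is not transcribed.
So GorQ is not produced.
Ornithine is present, so WexF is inactive.
Required activator WexF is absent, so *kulW* is not transcribed.
So KulW is not produced.
Homoserine is present, so KosR is active.
Diaminopimelate is absent, so DovW is inactive.
With repressor KosR bound, *oxaB* is not transcribed.
So OxaB is not produced.
With no repressor bound, *fenU* is transcribed.
So FenU is produced and active.
Activator GixT is present, so *yilW* is transcribed.
→ *yilW* is ON in A.
Condition B:
Fe²⁺ is present, so SibV is active.
Mevalonate is present, so DulT is active.
Palatinose is absent, so QilA is active.
No repressor is bound and DulT and QilA are active, so *yilE* is transcribed.
So YilE is produced and active.
With repressor SibV bound, *gixT* is not transcribed.
So GixT is not produced.
Itaconate is absent, so HolB is inactive.
Indole is present, so ElnV is active.
With repressor ElnV bound, *gorQ* is not transcribed.
So GorQ is not produced.
Ornithine is present, so WexF is inactive.
Required activator WexF is absent, so *kulW* is not transcribed.
So KulW is not produced.
Homoserine is absent, so KosR is inactive.
Diaminopimelate is absent, so DovW is inactive.
Required activator DovW is absent, so *oxaB* is not transcribed.
So OxaB is not produced.
With no repressor bound, *fenU* is transcribed.
So FenU is produced and active.
Activator FenU is present, so *yilW* is transcribed.
→ *yilW* is ON in B.

both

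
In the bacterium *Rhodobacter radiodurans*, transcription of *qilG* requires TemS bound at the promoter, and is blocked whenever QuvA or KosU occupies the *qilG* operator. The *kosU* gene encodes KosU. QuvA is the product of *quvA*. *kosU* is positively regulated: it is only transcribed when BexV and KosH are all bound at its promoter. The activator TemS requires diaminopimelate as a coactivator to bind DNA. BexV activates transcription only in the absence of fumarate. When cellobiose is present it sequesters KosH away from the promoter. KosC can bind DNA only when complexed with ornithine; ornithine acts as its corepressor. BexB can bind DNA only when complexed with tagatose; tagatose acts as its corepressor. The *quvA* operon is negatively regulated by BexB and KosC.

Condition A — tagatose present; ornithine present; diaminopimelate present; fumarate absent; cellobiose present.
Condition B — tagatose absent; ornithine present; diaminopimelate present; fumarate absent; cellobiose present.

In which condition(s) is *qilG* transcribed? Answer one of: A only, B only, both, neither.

both

Condition A:
Tagatose is present, so BexB is active.
Ornithine is present, so KosC is active.
With repressor BexB bound, *quvA* is not transcribed.
So QuvA is not produced.
Diaminopimelate is present, so TemS is active.
Fumarate is absent, so BexV is active.
Cellobiose is present, so KosH is inactive.
Required activator KosH is absent, so *kosU* is not transcribed.
So KosU is not produced.
No repressor is bound and TemS is active, so *qilG* is transcribed.
→ *qilG* is ON in A.
Condition B:
Tagatose is absent, so BexB is inactive.
Ornithine is present, so KosC is active.
With repressor KosC bound, *quvA* is not transcribed.
So QuvA is not produced.
Diaminopimelate is present, so TemS is active.
Fumarate is absent, so BexV is active.
Cellobiose is present, so KosH is inactive.
Required activator KosH is absent, so *kosU* is not transcribed.
So KosU is not produced.
No repressor is bound and TemS is active, so *qilG* is transcribed.
→ *qilG* is ON in B.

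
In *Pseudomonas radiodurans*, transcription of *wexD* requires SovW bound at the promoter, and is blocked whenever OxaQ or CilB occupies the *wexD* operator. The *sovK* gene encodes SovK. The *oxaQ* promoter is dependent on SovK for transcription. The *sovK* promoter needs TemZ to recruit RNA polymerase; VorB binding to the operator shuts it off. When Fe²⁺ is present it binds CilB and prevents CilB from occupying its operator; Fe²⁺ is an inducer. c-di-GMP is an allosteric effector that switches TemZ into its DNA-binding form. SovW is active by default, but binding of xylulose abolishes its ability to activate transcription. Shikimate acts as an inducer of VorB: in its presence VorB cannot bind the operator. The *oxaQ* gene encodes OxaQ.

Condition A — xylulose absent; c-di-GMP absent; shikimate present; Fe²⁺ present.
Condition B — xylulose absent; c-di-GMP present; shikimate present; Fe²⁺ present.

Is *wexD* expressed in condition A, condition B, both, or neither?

A only

Condition A:
Xylulose is absent, so SovW is active.
c-di-GMP is absent, so TemZ is inactive.
Shikimate is present, so VorB is inactive.
Required activator TemZ is absent, so *sovK* is not transcribed.
So SovK is not produced.
Required activator SovK is absent, so *oxaQ* is not transcribed.
So OxaQ is not produced.
Fe²⁺ is present, so CilB is inactive.
No repressor is bound and SovW is active, so *wexD* is transcribed.
→ *wexD* is ON in A.
Condition B:
Xylulose is absent, so SovW is active.
c-di-GMP is present, so TemZ is active.
Shikimate is present, so VorB is inactive.
No repressor is bound and TemZ is active, so *sovK* is transcribed.
So SovK is produced and active.
No repressor is bound and SovK is active, so *oxaQ* is transcribed.
So OxaQ is produced and active.
Fe²⁺ is present, so CilB is inactive.
With repressor OxaQ bound, *wexD* is not transcribed.
→ *wexD* is OFF in B.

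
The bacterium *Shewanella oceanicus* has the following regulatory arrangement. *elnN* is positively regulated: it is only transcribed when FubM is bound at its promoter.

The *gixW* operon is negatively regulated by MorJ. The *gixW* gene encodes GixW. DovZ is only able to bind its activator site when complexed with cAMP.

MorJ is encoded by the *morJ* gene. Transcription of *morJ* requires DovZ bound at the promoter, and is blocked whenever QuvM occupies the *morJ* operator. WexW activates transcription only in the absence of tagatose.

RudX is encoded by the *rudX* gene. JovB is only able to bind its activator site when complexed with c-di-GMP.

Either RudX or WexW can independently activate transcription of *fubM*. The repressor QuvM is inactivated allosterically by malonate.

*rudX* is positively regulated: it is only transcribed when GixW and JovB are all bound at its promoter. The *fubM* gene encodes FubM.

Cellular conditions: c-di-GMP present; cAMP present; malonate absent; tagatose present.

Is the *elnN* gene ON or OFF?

ON

Malonate is absent, so QuvM is active.
cAMP is present, so DovZ is active.
With repressor QuvM bound, *morJ* is not transcribed.
So MorJ is not produced.
With no repressor bound, *gixW* is transcribed.
So GixW is produced and active.
c-di-GMP is present, so JovB is active.
No repressor is bound and GixW and JovB are active, so *rudX* is transcribed.
So RudX is produced and active.
Tagatose is present, so WexW is inactive.
Activator RudX is present, so *fubM* is transcribed.
So FubM is produced and active.
No repressor is bound and FubM is active, so *elnN* is transcribed.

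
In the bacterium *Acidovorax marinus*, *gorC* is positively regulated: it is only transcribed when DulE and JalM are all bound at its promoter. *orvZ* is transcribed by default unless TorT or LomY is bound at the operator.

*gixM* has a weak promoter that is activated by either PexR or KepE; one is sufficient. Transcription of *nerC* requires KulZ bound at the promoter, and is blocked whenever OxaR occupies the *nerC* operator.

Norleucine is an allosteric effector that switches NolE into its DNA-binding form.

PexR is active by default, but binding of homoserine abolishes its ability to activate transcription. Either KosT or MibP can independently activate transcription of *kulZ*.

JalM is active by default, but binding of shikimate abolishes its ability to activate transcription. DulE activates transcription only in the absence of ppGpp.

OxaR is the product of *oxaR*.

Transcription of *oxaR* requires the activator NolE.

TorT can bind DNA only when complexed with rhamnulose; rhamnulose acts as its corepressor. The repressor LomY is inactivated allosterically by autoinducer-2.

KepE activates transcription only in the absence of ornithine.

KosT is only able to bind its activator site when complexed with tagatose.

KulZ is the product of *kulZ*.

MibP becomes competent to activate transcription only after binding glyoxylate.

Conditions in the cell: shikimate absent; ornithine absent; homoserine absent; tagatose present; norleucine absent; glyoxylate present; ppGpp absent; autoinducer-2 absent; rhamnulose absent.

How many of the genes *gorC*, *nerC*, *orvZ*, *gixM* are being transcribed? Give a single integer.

ppGpp is absent, so DulE is active.
Shikimate is absent, so JalM is active.
No repressor is bound and DulE and JalM are active, so *gorC* is transcribed.
→ *gorC* is ON.
Norleucine is absent, so NolE is inactive.
Required activator NolE is absent, so *oxaR* is not transcribed.
So OxaR is not produced.
Tagatose is present, so KosT is active.
Glyoxylate is present, so MibP is active.
Activator KosT is present, so *kulZ* is transcribed.
So KulZ is produced and active.
No repressor is bound and KulZ is active, so *nerC* is transcribed.
→ *nerC* is ON.
Rhamnulose is absent, so TorT is inactive.
Autoinducer-2 is absent, so LomY is active.
With repressor LomY bound, *orvZ* is not transcribed.
→ *orvZ* is OFF.
Homoserine is absent, so PexR is active.
Ornithine is absent, so KepE is active.
Activator PexR is present, so *gixM* is transcribed.
→ *gixM* is ON.
3 of the 4 genes are transcribed.

3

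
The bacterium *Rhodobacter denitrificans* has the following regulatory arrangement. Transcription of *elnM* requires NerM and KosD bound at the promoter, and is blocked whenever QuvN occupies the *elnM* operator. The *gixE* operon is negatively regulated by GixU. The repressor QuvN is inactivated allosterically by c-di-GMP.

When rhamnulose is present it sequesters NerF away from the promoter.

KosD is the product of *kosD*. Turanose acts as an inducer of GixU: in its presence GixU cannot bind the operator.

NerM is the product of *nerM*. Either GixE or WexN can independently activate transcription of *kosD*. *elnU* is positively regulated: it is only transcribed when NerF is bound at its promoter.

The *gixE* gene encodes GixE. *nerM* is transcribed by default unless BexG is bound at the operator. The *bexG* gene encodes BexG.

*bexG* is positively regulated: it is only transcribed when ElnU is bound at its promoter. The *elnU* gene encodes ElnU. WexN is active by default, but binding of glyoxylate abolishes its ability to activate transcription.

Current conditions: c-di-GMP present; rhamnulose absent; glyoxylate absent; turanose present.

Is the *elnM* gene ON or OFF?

OFF

c-di-GMP is present, so QuvN is inactive.
Rhamnulose is absent, so NerF is active.
No repressor is bound and NerF is active, so *elnU* is transcribed.
So ElnU is produced and active.
No repressor is bound and ElnU is active, so *bexG* is transcribed.
So BexG is produced and active.
With repressor BexG bound, *nerM* is not transcribed.
So NerM is not produced.
Turanose is present, so GixU is inactive.
With no repressor bound, *gixE* is transcribed.
So GixE is produced and active.
Glyoxylate is absent, so WexN is active.
Activator GixE is present, so *kosD* is transcribed.
So KosD is produced and active.
Required activator NerM is absent, so *elnM* is not transcribed.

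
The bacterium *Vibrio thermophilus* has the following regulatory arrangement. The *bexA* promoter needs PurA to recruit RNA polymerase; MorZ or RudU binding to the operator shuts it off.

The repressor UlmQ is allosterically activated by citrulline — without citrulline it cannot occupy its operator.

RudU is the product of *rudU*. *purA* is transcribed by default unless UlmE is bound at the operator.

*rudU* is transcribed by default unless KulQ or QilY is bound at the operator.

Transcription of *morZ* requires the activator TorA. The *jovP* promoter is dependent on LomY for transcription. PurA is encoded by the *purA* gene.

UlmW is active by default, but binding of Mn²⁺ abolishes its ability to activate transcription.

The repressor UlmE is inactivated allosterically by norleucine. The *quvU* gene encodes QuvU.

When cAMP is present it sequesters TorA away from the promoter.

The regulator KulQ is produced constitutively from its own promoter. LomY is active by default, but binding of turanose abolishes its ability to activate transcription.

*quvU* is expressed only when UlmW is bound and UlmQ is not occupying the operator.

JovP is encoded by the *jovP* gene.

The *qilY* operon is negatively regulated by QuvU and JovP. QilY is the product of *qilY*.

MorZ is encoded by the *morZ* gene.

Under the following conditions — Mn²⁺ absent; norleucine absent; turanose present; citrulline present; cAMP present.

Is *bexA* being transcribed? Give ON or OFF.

cAMP is present, so TorA is inactive.
Required activator TorA is absent, so *morZ* is not transcribed.
So MorZ is not produced.
Norleucine is absent, so UlmE is active.
With repressor UlmE bound, *purA* is not transcribed.
So PurA is not produced.
KulQ is produced constitutively and is active.
Citrulline is present, so UlmQ is active.
Mn²⁺ is absent, so UlmW is active.
With repressor UlmQ bound, *quvU* is not transcribed.
So QuvU is not produced.
Turanose is present, so LomY is inactive.
Required activator LomY is absent, so *jovP* is not transcribed.
So JovP is not produced.
With no repressor bound, *qilY* is transcribed.
So QilY is produced and active.
With repressor KulQ bound, *rudU* is not transcribed.
So RudU is not produced.
Required activator PurA is absent, so *bexA* is not transcribed.

OFF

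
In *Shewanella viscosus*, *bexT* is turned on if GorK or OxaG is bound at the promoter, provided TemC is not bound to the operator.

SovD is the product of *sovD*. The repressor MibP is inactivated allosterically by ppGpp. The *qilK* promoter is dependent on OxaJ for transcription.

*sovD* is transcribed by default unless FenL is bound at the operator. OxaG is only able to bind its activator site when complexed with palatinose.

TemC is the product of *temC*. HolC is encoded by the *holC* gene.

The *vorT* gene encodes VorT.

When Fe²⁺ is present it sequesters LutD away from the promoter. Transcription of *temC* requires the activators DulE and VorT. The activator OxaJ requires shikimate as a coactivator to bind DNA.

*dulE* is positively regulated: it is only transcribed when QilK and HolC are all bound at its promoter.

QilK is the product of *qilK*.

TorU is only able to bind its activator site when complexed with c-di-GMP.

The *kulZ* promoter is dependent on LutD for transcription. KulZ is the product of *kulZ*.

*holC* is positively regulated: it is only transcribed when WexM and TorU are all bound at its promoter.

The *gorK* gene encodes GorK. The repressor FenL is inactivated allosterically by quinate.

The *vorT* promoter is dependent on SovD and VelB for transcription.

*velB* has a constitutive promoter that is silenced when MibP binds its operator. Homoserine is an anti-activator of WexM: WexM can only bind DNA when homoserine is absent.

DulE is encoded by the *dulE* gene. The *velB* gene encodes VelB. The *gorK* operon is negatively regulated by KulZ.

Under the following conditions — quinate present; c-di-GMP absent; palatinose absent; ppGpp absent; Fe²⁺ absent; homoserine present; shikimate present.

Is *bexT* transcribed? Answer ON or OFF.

Fe²⁺ is absent, so LutD is active.
No repressor is bound and LutD is active, so *kulZ* is transcribed.
So KulZ is produced and active.
With repressor KulZ bound, *gorK* is not transcribed.
So GorK is not produced.
Palatinose is absent, so OxaG is inactive.
Shikimate is present, so OxaJ is active.
No repressor is bound and OxaJ is active, so *qilK* is transcribed.
So QilK is produced and active.
Homoserine is present, so WexM is inactive.
c-di-GMP is absent, so TorU is inactive.
Required activator WexM is absent, so *holC* is not transcribed.
So HolC is not produced.
Required activator HolC is absent, so *dulE* is not transcribed.
So DulE is not produced.
Quinate is present, so FenL is inactive.
With no repressor bound, *sovD* is transcribed.
So SovD is produced and active.
ppGpp is absent, so MibP is active.
With repressor MibP bound, *velB* is not transcribed.
So VelB is not produced.
Required activator VelB is absent, so *vorT* is not transcribed.
So VorT is not produced.
Required activator DulE is absent, so *temC* is not transcribed.
So TemC is not produced.
No activator is available at the *bexT* promoter, so *bexT* is not transcribed.

OFF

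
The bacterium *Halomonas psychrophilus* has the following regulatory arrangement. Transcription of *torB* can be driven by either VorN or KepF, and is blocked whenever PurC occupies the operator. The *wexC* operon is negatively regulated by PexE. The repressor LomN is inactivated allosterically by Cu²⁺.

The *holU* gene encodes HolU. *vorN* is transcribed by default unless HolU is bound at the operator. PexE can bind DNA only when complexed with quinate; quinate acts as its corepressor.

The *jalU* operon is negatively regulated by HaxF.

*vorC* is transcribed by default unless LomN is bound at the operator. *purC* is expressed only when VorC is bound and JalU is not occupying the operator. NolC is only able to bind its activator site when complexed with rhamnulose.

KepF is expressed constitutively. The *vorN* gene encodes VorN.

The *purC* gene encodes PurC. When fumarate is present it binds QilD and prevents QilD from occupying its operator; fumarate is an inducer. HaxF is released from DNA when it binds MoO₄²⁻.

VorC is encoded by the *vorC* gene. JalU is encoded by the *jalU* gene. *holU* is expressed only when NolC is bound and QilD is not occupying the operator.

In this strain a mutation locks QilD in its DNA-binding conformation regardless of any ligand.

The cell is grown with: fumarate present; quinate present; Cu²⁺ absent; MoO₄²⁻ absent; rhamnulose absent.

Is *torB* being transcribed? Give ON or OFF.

Rhamnulose is absent, so NolC is inactive.
QilD is constitutively active in this strain.
With repressor QilD bound, *holU* is not transcribed.
So HolU is not produced.
With no repressor bound, *vorN* is transcribed.
So VorN is produced and active.
Cu²⁺ is absent, so LomN is active.
With repressor LomN bound, *vorC* is not transcribed.
So VorC is not produced.
MoO₄²⁻ is absent, so HaxF is active.
With repressor HaxF bound, *jalU* is not transcribed.
So JalU is not produced.
Required activator VorC is absent, so *purC* is not transcribed.
So PurC is not produced.
KepF is produced constitutively and is active.
Activator VorN is present, so *torB* is transcribed.

ON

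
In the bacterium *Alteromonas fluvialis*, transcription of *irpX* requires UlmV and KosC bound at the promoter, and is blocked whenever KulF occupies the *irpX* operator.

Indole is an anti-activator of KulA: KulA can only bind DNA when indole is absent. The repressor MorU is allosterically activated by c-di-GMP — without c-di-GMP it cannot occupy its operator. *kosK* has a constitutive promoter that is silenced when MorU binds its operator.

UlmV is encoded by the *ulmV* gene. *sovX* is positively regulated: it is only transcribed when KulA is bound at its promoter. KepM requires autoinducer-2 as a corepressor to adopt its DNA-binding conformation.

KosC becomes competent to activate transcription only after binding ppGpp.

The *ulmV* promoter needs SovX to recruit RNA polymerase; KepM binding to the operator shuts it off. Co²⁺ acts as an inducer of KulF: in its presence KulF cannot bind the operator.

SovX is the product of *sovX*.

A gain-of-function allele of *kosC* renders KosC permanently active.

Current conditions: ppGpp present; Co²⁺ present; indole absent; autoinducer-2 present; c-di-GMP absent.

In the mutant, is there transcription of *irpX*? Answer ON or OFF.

Co²⁺ is present, so KulF is inactive.
Indole is absent, so KulA is active.
No repressor is bound and KulA is active, so *sovX* is transcribed.
So SovX is produced and active.
Autoinducer-2 is present, so KepM is active.
With repressor KepM bound, *ulmV* is not transcribed.
So UlmV is not produced.
KosC is constitutively active in this strain.
Required activator UlmV is absent, so *irpX* is not transcribed.

OFF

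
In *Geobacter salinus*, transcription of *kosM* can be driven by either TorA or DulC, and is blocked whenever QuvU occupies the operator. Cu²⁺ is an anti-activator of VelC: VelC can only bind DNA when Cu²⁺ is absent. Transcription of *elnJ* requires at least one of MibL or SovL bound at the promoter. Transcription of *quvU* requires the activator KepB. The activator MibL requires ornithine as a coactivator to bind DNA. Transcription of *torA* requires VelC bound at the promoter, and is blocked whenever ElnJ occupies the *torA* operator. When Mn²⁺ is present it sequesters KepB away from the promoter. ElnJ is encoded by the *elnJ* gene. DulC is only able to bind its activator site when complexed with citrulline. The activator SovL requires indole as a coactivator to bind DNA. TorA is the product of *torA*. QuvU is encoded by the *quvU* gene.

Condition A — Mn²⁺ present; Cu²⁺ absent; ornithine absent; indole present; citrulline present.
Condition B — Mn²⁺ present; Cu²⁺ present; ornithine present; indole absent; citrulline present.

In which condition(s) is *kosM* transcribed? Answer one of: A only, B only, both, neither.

both

Condition A:
Mn²⁺ is present, so KepB is inactive.
Required activator KepB is absent, so *quvU* is not transcribed.
So QuvU is not produced.
Cu²⁺ is absent, so VelC is active.
Ornithine is absent, so MibL is inactive.
Indole is present, so SovL is active.
Activator SovL is present, so *elnJ* is transcribed.
So ElnJ is produced and active.
With repressor ElnJ bound, *torA* is not transcribed.
So TorA is not produced.
Citrulline is present, so DulC is active.
Activator DulC is present, so *kosM* is transcribed.
→ *kosM* is ON in A.
Condition B:
Mn²⁺ is present, so KepB is inactive.
Required activator KepB is absent, so *quvU* is not transcribed.
So QuvU is not produced.
Cu²⁺ is present, so VelC is inactive.
Ornithine is present, so MibL is active.
Indole is absent, so SovL is inactive.
Activator MibL is present, so *elnJ* is transcribed.
So ElnJ is produced and active.
With repressor ElnJ bound, *torA* is not transcribed.
So TorA is not produced.
Citrulline is present, so DulC is active.
Activator DulC is present, so *kosM* is transcribed.
→ *kosM* is ON in B.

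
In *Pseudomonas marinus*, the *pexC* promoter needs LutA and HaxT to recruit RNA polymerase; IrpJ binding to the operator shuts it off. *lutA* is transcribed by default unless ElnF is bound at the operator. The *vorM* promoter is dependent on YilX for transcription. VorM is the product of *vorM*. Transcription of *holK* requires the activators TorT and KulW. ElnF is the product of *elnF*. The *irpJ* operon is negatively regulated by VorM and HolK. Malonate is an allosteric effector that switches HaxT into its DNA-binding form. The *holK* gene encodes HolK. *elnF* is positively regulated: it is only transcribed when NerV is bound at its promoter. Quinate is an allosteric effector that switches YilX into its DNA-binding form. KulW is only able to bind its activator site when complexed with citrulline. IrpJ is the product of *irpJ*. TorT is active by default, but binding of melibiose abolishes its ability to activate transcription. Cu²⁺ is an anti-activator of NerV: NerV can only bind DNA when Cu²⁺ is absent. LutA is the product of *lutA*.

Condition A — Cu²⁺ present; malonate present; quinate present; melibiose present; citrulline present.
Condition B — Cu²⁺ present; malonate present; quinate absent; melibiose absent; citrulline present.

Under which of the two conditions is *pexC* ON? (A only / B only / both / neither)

both

Condition A:
Cu²⁺ is present, so NerV is inactive.
Required activator NerV is absent, so *elnF* is not transcribed.
So ElnF is not produced.
With no repressor bound, *lutA* is transcribed.
So LutA is produced and active.
Malonate is present, so HaxT is active.
Quinate is present, so YilX is active.
No repressor is bound and YilX is active, so *vorM* is transcribed.
So VorM is produced and active.
Melibiose is present, so TorT is inactive.
Citrulline is present, so KulW is active.
Required activator TorT is absent, so *holK* is not transcribed.
So HolK is not produced.
With repressor VorM bound, *irpJ* is not transcribed.
So IrpJ is not produced.
No repressor is bound and LutA and HaxT are active, so *pexC* is transcribed.
→ *pexC* is ON in A.
Condition B:
Cu²⁺ is present, so NerV is inactive.
Required activator NerV is absent, so *elnF* is not transcribed.
So ElnF is not produced.
With no repressor bound, *lutA* is transcribed.
So LutA is produced and active.
Malonate is present, so HaxT is active.
Quinate is absent, so YilX is inactive.
Required activator YilX is absent, so *vorM* is not transcribed.
So VorM is not produced.
Melibiose is absent, so TorT is active.
Citrulline is present, so KulW is active.
No repressor is bound and TorT and KulW are active, so *holK* is transcribed.
So HolK is produced and active.
With repressor HolK bound, *irpJ* is not transcribed.
So IrpJ is not produced.
No repressor is bound and LutA and HaxT are active, so *pexC* is transcribed.
→ *pexC* is ON in B.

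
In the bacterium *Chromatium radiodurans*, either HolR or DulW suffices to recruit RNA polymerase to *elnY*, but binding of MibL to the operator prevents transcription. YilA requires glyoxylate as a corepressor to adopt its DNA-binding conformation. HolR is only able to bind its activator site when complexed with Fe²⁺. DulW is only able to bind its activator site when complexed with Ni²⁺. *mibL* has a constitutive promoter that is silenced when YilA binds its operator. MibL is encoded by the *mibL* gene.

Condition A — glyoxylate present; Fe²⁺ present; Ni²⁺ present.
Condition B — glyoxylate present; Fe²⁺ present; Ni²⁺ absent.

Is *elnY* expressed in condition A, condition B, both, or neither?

both

Condition A:
Glyoxylate is present, so YilA is active.
With repressor YilA bound, *mibL* is not transcribed.
So MibL is not produced.
Fe²⁺ is present, so HolR is active.
Ni²⁺ is present, so DulW is active.
Activator HolR is present, so *elnY* is transcribed.
→ *elnY* is ON in A.
Condition B:
Glyoxylate is present, so YilA is active.
With repressor YilA bound, *mibL* is not transcribed.
So MibL is not produced.
Fe²⁺ is present, so HolR is active.
Ni²⁺ is absent, so DulW is inactive.
Activator HolR is present, so *elnY* is transcribed.
→ *elnY* is ON in B.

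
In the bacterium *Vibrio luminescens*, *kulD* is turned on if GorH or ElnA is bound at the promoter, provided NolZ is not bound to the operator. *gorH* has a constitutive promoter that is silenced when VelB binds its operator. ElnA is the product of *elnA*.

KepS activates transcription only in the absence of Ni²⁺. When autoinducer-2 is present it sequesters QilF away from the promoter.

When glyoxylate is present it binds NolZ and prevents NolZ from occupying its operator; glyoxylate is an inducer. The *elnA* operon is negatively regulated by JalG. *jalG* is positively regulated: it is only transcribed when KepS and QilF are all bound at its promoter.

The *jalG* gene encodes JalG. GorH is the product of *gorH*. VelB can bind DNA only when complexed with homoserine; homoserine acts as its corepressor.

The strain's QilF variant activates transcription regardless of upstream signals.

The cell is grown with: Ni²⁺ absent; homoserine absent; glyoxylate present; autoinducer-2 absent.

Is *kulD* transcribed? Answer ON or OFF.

ON

Homoserine is absent, so VelB is inactive.
With no repressor bound, *gorH* is transcribed.
So GorH is produced and active.
Glyoxylate is present, so NolZ is inactive.
Ni²⁺ is absent, so KepS is active.
QilF is constitutively active in this strain.
No repressor is bound and KepS and QilF are active, so *jalG* is transcribed.
So JalG is produced and active.
With repressor JalG bound, *elnA* is not transcribed.
So ElnA is not produced.
Activator GorH is present, so *kulD* is transcribed.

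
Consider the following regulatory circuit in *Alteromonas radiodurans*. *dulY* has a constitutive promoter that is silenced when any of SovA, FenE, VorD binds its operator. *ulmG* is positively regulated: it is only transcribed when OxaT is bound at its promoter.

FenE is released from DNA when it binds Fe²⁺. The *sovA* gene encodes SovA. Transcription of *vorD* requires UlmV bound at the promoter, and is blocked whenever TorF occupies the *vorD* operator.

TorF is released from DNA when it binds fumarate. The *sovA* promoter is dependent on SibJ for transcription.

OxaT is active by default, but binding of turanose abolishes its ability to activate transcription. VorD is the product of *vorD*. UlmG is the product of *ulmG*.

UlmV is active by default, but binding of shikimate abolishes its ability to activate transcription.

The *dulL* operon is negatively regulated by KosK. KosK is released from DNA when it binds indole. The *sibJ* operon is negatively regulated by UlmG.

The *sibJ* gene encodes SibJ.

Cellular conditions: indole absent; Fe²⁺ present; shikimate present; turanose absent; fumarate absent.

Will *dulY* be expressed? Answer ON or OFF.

ON

Turanose is absent, so OxaT is active.
No repressor is bound and OxaT is active, so *ulmG* is transcribed.
So UlmG is produced and active.
With repressor UlmG bound, *sibJ* is not transcribed.
So SibJ is not produced.
Required activator SibJ is absent, so *sovA* is not transcribed.
So SovA is not produced.
Fe²⁺ is present, so FenE is inactive.
Shikimate is present, so UlmV is inactive.
Fumarate is absent, so TorF is active.
With repressor TorF bound, *vorD* is not transcribed.
So VorD is not produced.
With no repressor bound, *dulY* is transcribed.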